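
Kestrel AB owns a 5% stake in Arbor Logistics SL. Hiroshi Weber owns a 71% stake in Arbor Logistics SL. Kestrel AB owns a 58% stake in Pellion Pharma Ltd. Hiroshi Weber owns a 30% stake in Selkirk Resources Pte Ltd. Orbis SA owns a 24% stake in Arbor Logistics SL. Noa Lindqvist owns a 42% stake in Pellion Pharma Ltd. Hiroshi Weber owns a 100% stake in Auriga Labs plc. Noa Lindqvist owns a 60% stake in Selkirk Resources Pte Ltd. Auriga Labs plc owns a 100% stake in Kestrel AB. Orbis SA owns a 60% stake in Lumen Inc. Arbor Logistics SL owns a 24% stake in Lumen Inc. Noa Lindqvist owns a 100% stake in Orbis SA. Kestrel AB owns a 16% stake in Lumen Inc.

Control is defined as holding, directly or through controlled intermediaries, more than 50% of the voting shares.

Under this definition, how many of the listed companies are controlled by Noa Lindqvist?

Noa holds 100% of Orbis, so Noa controls Orbis.
Noa holds 60% of Selkirk, so Noa controls Selkirk.
Orbis holds 60% of Lumen, so Noa controls Lumen.
No other company's threshold is met.
Noa controls 3 companies.

3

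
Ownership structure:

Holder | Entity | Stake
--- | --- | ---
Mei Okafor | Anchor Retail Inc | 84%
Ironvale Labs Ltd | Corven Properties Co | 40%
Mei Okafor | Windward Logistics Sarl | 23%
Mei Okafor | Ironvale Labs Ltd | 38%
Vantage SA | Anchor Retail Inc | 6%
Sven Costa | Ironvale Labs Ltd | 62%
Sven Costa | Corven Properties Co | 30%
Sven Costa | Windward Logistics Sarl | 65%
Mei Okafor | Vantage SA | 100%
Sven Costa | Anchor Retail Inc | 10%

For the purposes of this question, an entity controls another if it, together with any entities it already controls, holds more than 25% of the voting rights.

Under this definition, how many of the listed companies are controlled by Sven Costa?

Sven holds 62% of Ironvale, so Sven controls Ironvale.
Sven and Ironvale together hold 30% + 40% = 70% of Corven, so Sven controls Corven.
Sven holds 65% of Windward, so Sven controls Windward.
No other company's threshold is met.
Sven controls 3 companies.

3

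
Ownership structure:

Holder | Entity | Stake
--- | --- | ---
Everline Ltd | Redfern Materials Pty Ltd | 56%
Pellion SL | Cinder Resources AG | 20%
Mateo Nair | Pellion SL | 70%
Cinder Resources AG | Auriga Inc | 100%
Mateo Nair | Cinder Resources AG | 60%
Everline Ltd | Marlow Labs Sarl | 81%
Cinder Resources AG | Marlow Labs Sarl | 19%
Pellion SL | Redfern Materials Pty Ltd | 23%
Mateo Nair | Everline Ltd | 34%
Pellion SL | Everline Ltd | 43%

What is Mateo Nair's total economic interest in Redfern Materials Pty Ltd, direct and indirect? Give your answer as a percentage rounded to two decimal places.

52.00%

Mateo reaches Redfern along 3 paths.
Via Pellion: 70% × 23% = 16.1%.
Via Everline: 34% × 56% = 19.04%.
Via Pellion → Everline: 70% × 43% × 56% = 16.856%.
Total: 16.1% + 19.04% + 16.856% = 51.996%.
Rounded: 52.00%.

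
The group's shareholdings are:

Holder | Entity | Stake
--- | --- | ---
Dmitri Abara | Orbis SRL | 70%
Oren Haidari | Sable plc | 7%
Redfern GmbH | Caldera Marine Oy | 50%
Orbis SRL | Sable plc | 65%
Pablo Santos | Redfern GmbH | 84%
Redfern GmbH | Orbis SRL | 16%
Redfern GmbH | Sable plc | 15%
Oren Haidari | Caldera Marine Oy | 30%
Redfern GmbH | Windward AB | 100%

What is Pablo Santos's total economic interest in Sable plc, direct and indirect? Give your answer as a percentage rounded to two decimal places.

Pablo reaches Sable along 2 paths.
Via Redfern: 84% × 15% = 12.6%.
Via Redfern → Orbis: 84% × 16% × 65% = 8.736%.
Total: 12.6% + 8.736% = 21.336%.
Rounded: 21.34%.

21.34%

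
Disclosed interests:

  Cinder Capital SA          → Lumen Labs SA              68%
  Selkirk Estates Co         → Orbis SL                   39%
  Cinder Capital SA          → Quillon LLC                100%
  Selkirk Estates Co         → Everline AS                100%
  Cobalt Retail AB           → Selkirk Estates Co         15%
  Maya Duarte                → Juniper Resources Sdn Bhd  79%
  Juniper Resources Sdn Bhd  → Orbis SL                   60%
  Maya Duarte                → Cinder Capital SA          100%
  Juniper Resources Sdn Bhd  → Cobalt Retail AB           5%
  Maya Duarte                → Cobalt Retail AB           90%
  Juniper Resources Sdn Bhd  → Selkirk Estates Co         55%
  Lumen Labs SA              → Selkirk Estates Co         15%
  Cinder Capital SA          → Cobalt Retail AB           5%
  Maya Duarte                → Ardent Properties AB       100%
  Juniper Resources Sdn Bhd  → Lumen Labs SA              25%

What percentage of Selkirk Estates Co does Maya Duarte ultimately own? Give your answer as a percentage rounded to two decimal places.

71.46%

Maya reaches Selkirk along 6 paths.
Via Cobalt: 90% × 15% = 13.5%.
Via Cinder → Cobalt: 100% × 5% × 15% = 0.75%.
Via Juniper → Cobalt: 79% × 5% × 15% = 0.5925%.
Via Juniper: 79% × 55% = 43.45%.
Via Juniper → Lumen: 79% × 25% × 15% = 2.9625%.
Via Cinder → Lumen: 100% × 68% × 15% = 10.2%.
Total: 13.5% + 0.75% + 0.5925% + 43.45% + 2.9625% + 10.2% = 71.455%.
Rounded: 71.46%.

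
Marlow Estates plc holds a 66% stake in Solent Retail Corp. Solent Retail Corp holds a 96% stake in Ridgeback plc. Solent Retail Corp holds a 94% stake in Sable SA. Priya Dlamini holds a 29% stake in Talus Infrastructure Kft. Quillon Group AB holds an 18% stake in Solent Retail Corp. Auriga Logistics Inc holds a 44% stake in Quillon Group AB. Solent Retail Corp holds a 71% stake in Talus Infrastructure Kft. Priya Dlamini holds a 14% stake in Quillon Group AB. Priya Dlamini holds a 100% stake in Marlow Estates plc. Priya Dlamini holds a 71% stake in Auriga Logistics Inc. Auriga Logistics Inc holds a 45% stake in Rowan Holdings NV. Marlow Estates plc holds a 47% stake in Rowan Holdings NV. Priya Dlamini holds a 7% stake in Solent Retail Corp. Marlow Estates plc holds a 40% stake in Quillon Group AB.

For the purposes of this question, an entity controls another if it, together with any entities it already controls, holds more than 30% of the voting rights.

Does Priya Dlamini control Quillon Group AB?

Yes

Priya holds 71% of Auriga, so Priya controls Auriga.
Priya holds 100% of Marlow, so Priya controls Marlow.
Priya and Marlow and Auriga together hold 14% + 40% + 44% = 98% of Quillon, so Priya controls Quillon.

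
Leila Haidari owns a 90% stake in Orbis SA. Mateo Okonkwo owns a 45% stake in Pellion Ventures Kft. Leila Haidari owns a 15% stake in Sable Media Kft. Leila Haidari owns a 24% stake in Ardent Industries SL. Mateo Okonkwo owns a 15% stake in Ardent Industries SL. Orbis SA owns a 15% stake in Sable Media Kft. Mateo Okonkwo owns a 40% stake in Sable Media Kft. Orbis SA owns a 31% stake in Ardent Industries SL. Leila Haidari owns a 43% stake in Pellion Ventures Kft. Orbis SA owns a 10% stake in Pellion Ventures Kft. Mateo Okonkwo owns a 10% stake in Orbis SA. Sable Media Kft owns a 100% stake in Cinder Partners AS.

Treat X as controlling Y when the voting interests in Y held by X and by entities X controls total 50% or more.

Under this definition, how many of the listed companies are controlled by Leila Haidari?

Leila holds 90% of Orbis, so Leila controls Orbis.
Orbis and Leila together hold 10% + 43% = 53% of Pellion, so Leila controls Pellion.
Leila and Orbis together hold 24% + 31% = 55% of Ardent, so Leila controls Ardent.
No other company's threshold is met.
Leila controls 3 companies.

3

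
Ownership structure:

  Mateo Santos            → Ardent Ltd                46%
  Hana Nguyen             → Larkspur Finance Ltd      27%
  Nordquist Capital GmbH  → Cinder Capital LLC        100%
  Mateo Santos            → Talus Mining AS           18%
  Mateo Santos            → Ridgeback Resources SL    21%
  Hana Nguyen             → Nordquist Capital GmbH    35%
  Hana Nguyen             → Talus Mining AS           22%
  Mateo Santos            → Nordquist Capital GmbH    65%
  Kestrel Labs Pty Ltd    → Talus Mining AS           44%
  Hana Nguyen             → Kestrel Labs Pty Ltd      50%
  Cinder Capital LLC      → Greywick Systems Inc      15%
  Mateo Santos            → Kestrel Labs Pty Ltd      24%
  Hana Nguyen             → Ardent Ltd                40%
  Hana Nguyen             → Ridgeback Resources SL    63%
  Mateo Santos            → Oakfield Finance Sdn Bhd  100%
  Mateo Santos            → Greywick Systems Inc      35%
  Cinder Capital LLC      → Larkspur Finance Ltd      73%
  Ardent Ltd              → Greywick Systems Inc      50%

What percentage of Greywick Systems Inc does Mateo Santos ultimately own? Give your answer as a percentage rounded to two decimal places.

67.75%

Mateo reaches Greywick along 3 paths.
Via Ardent: 46% × 50% = 23%.
Via Nordquist → Cinder: 65% × 100% × 15% = 9.75%.
Direct stake: 35% = 35%.
Total: 23% + 9.75% + 35% = 67.75%.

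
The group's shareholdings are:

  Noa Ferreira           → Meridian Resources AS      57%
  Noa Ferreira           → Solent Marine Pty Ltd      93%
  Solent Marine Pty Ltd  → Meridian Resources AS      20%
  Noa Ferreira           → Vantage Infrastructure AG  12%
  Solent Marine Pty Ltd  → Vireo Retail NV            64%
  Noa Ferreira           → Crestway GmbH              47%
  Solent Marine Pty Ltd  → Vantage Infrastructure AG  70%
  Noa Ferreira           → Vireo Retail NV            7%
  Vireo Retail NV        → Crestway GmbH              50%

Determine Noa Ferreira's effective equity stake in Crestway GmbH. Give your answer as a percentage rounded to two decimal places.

80.26%

Noa reaches Crestway along 3 paths.
Via Solent → Vireo: 93% × 64% × 50% = 29.76%.
Via Vireo: 7% × 50% = 3.5%.
Direct stake: 47% = 47%.
Total: 29.76% + 3.5% + 47% = 80.26%.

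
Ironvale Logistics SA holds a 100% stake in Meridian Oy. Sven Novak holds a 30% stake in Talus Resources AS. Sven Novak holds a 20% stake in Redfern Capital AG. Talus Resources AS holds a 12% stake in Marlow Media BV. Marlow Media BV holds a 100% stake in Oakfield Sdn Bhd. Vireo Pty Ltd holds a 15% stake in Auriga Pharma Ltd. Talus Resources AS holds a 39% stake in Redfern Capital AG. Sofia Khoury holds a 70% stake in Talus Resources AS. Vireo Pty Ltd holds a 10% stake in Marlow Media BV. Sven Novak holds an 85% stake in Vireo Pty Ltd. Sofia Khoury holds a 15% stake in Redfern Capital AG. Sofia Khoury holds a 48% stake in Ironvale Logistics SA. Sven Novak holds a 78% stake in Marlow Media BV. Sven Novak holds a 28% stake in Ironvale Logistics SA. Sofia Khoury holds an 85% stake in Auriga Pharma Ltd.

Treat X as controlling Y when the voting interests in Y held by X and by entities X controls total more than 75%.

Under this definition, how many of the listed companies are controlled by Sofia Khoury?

Sofia holds 85% of Auriga, so Sofia controls Auriga.
No other company's threshold is met.
Sofia controls 1 company.

1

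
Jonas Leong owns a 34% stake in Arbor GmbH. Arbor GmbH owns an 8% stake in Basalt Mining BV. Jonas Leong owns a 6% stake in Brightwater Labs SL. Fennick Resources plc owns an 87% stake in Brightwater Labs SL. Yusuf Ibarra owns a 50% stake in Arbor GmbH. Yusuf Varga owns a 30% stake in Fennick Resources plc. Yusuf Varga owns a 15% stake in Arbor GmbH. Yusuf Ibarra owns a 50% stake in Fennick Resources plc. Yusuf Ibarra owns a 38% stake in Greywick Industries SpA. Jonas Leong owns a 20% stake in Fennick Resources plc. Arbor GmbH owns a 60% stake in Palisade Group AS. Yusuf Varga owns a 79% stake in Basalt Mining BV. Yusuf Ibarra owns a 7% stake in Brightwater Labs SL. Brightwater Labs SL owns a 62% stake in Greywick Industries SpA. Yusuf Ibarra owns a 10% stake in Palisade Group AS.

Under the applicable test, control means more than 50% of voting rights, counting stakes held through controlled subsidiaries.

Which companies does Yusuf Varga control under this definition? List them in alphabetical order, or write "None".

Yusuf Varga holds 79% of Basalt, so Yusuf Varga controls Basalt.
No other company's threshold is met.

Basalt Mining BV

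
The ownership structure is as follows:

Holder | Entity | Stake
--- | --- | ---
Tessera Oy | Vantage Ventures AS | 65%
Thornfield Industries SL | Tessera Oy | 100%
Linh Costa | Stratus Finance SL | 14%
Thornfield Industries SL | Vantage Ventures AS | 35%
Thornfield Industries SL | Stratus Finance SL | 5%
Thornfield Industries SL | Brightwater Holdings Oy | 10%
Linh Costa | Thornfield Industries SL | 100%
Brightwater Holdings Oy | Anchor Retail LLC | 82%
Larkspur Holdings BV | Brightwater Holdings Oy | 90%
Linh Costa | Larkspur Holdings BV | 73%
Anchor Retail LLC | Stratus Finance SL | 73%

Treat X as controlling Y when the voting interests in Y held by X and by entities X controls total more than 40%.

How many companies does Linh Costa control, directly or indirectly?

Linh holds 100% of Thornfield, so Linh controls Thornfield.
Linh holds 73% of Larkspur, so Linh controls Larkspur.
Thornfield holds 100% of Tessera, so Linh controls Tessera.
Thornfield and Larkspur together hold 10% + 90% = 100% of Brightwater, so Linh controls Brightwater.
Thornfield and Tessera together hold 35% + 65% = 100% of Vantage, so Linh controls Vantage.
Brightwater holds 82% of Anchor, so Linh controls Anchor.
Linh and Anchor and Thornfield together hold 14% + 73% + 5% = 92% of Stratus, so Linh controls Stratus.
Linh controls 7 companies.

7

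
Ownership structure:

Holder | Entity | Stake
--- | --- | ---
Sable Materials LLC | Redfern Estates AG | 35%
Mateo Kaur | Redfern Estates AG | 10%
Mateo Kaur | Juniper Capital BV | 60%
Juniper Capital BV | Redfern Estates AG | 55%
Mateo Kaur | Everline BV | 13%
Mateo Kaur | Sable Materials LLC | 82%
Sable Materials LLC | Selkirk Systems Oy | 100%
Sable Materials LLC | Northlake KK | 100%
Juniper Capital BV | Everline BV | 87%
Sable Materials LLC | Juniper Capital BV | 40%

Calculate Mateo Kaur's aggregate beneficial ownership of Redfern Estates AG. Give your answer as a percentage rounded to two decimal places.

Mateo reaches Redfern along 4 paths.
Direct stake: 10% = 10%.
Via Sable: 82% × 35% = 28.7%.
Via Juniper: 60% × 55% = 33%.
Via Sable → Juniper: 82% × 40% × 55% = 18.04%.
Total: 10% + 28.7% + 33% + 18.04% = 89.74%.

89.74%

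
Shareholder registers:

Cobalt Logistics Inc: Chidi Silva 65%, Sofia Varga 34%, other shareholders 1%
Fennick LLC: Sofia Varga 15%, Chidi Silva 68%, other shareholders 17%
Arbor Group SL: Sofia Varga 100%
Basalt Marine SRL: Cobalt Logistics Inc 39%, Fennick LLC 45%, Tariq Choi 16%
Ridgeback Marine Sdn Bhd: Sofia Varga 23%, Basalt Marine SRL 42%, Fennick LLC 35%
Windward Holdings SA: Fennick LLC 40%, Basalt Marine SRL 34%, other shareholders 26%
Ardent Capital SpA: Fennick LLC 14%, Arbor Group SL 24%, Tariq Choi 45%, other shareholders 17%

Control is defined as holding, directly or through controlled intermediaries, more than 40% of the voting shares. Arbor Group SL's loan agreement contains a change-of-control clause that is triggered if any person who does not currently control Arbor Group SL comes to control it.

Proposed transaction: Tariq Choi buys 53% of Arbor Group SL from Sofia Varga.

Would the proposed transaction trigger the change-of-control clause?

The purchase adds only to Tariq's holdings (Sofia's stake shrinks), so Tariq is the only person who could newly come to control Arbor.
Tariq holds 45% of Ardent, so Tariq controls Ardent.
Neither Tariq nor any entity Tariq controls holds any voting interest in Arbor.
So before the transaction, Tariq does not control Arbor.
After the purchase, Tariq holds 53% of Arbor directly, and Sofia's stake falls to 47%.
Tariq holds 53% of Arbor, so Tariq controls Arbor.
Tariq did not control Arbor before and does after, so the clause is triggered.

Yes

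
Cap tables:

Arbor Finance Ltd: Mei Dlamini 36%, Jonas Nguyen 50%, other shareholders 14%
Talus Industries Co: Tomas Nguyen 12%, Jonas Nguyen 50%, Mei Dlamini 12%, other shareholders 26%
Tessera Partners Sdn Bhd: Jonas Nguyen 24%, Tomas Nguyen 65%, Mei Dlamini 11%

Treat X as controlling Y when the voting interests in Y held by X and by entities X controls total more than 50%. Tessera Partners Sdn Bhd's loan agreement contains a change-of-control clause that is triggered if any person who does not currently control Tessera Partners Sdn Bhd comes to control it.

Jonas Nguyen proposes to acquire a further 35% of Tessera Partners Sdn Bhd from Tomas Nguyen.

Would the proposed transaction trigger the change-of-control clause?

The purchase adds only to Jonas's holdings (Tomas's stake shrinks), so Jonas is the only person who could newly come to control Tessera.
Jonas's largest direct stake is 50% in Arbor, which does not meet the threshold, so Jonas controls no company.
In Tessera, Jonas's side holds only 24%, not > 50%.
So before the transaction, Jonas does not control Tessera.
After the purchase, Jonas's direct stake in Tessera rises to 24% + 35% = 59%, and Tomas's stake falls to 30%.
Jonas holds 59% of Tessera, so Jonas controls Tessera.
Jonas did not control Tessera before and does after, so the clause is triggered.

Yes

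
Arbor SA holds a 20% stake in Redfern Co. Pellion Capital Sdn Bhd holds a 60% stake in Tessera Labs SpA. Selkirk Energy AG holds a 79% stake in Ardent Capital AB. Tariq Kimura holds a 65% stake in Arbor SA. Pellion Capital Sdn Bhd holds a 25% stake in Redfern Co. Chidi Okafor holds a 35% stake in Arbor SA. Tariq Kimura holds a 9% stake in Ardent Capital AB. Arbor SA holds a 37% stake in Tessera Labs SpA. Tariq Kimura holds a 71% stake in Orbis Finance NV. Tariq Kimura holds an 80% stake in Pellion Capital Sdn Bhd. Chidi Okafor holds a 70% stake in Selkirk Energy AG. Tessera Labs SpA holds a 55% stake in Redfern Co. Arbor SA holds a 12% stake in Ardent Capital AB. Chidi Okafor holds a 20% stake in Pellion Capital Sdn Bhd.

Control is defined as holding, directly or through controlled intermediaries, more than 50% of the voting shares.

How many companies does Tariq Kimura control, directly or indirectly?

Tariq holds 65% of Arbor, so Tariq controls Arbor.
Tariq holds 80% of Pellion, so Tariq controls Pellion.
Pellion and Arbor together hold 60% + 37% = 97% of Tessera, so Tariq controls Tessera.
Tariq holds 71% of Orbis, so Tariq controls Orbis.
Pellion and Tessera and Arbor together hold 25% + 55% + 20% = 100% of Redfern, so Tariq controls Redfern.
No other company's threshold is met.
Tariq controls 5 companies.

5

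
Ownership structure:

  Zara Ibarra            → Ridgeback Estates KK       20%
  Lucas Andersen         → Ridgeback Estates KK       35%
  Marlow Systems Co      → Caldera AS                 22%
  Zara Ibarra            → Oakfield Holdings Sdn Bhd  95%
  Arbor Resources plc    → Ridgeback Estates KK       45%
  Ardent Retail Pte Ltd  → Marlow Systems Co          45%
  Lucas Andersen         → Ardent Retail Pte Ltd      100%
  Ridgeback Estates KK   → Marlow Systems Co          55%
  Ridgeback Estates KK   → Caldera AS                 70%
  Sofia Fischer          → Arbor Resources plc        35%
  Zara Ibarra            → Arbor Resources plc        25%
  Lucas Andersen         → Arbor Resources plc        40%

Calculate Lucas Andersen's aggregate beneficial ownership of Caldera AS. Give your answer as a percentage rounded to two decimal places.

53.41%

Lucas reaches Caldera along 5 paths.
Via Arbor → Ridgeback: 40% × 45% × 70% = 12.6%.
Via Ridgeback: 35% × 70% = 24.5%.
Via Ardent → Marlow: 100% × 45% × 22% = 9.9%.
Via Arbor → Ridgeback → Marlow: 40% × 45% × 55% × 22% = 2.178%.
Via Ridgeback → Marlow: 35% × 55% × 22% = 4.235%.
Total: 12.6% + 24.5% + 9.9% + 2.178% + 4.235% = 53.413%.
Rounded: 53.41%.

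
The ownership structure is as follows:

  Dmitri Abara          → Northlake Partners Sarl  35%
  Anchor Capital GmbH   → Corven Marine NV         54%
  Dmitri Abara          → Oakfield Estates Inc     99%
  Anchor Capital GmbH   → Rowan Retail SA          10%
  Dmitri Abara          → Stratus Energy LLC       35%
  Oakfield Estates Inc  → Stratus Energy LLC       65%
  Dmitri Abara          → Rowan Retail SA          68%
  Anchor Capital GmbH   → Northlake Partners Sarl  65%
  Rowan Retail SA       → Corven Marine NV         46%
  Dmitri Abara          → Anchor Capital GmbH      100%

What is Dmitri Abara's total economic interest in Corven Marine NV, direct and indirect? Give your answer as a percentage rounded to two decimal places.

89.88%

Dmitri reaches Corven along 3 paths.
Via Rowan: 68% × 46% = 31.28%.
Via Anchor → Rowan: 100% × 10% × 46% = 4.6%.
Via Anchor: 100% × 54% = 54%.
Total: 31.28% + 4.6% + 54% = 89.88%.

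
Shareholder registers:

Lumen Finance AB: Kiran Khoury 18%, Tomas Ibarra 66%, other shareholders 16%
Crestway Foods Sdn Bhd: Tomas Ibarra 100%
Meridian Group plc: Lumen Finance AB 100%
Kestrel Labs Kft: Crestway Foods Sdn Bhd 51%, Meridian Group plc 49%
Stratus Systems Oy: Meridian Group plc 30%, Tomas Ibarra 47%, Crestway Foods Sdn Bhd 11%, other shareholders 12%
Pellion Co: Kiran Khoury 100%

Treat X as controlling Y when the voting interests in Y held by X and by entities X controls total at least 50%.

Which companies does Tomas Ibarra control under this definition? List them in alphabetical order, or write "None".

Crestway Foods Sdn Bhd, Kestrel Labs Kft, Lumen Finance AB, Meridian Group plc, Stratus Systems Oy

Tomas holds 66% of Lumen, so Tomas controls Lumen.
Tomas holds 100% of Crestway, so Tomas controls Crestway.
Lumen holds 100% of Meridian, so Tomas controls Meridian.
Crestway and Meridian together hold 51% + 49% = 100% of Kestrel, so Tomas controls Kestrel.
Meridian and Tomas and Crestway together hold 30% + 47% + 11% = 88% of Stratus, so Tomas controls Stratus.
No other company's threshold is met.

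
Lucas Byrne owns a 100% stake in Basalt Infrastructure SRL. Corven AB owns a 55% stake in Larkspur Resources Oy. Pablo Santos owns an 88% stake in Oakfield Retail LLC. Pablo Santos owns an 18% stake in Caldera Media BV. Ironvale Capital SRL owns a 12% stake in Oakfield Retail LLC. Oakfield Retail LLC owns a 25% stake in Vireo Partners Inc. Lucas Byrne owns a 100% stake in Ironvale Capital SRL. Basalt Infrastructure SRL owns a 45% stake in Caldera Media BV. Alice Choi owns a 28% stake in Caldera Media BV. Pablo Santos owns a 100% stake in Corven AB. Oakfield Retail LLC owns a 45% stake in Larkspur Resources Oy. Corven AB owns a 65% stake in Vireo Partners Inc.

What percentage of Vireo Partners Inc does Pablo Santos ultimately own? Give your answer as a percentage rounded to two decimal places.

87.00%

Pablo reaches Vireo along 2 paths.
Via Oakfield: 88% × 25% = 22%.
Via Corven: 100% × 65% = 65%.
Total: 22% + 65% = 87%.
Rounded: 87.00%.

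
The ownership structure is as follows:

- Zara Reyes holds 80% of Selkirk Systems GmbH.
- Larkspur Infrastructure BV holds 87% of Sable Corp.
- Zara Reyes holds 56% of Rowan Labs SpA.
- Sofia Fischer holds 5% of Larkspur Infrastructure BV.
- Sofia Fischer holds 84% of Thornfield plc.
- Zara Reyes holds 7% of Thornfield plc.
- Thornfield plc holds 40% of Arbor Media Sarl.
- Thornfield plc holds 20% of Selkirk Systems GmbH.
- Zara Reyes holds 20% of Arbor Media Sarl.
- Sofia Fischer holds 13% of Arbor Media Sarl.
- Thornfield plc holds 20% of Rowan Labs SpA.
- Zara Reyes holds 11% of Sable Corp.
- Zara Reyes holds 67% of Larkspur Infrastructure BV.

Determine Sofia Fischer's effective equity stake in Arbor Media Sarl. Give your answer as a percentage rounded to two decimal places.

Sofia reaches Arbor along 2 paths.
Via Thornfield: 84% × 40% = 33.6%.
Direct stake: 13% = 13%.
Total: 33.6% + 13% = 46.6%.
Rounded: 46.60%.

46.60%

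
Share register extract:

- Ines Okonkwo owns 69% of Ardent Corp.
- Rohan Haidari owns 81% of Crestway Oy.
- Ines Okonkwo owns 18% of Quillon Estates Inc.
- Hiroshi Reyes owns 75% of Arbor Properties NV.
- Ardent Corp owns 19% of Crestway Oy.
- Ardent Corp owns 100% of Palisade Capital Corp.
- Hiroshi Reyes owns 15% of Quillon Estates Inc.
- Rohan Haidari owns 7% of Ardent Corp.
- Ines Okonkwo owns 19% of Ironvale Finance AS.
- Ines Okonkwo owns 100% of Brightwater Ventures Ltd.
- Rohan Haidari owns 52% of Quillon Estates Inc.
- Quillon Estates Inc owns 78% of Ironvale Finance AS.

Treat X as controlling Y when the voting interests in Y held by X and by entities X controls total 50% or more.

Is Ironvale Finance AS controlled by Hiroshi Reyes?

No

Hiroshi holds 75% of Arbor, so Hiroshi controls Arbor.
Neither Hiroshi nor any entity Hiroshi controls holds any voting interest in Ironvale.
So Hiroshi does not control Ironvale.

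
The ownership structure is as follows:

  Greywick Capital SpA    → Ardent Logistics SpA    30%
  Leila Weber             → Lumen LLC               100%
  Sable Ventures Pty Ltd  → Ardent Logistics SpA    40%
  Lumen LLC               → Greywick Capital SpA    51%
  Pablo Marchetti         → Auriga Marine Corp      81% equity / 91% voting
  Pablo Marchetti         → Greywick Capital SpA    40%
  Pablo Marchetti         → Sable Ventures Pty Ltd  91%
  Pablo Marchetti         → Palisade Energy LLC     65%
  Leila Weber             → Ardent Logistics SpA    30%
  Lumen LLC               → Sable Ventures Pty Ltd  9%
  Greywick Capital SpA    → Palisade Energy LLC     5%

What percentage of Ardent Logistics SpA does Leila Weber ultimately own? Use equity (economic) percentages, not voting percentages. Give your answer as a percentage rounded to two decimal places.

Leila reaches Ardent along 3 paths.
Direct stake: 30% = 30%.
Via Lumen → Greywick: 100% × 51% × 30% = 15.3%.
Via Lumen → Sable: 100% × 9% × 40% = 3.6%.
Total: 30% + 15.3% + 3.6% = 48.9%.
Rounded: 48.90%.

48.90%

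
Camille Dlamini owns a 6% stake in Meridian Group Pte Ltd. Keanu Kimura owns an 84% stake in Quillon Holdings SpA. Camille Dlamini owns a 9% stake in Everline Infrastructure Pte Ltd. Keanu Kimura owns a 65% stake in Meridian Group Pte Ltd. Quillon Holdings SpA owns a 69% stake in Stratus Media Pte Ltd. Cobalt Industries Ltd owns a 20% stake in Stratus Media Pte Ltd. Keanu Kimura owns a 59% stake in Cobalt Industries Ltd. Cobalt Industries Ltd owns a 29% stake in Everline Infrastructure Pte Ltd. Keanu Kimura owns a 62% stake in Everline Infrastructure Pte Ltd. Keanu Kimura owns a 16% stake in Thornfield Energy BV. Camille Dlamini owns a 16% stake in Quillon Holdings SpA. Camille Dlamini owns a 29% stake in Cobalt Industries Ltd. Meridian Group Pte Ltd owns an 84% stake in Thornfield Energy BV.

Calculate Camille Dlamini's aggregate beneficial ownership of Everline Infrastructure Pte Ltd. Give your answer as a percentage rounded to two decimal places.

17.41%

Camille reaches Everline along 2 paths.
Direct stake: 9% = 9%.
Via Cobalt: 29% × 29% = 8.41%.
Total: 9% + 8.41% = 17.41%.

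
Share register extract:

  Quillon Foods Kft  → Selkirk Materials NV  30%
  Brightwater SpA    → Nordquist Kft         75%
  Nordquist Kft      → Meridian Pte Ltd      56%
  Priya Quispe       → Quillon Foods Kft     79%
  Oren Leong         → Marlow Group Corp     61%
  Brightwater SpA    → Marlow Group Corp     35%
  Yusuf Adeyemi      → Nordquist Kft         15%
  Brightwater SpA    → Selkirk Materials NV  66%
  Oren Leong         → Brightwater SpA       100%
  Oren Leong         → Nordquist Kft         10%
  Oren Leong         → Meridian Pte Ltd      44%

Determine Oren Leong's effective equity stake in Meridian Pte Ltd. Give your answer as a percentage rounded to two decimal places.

Oren reaches Meridian along 3 paths.
Via Brightwater → Nordquist: 100% × 75% × 56% = 42%.
Via Nordquist: 10% × 56% = 5.6%.
Direct stake: 44% = 44%.
Total: 42% + 5.6% + 44% = 91.6%.
Rounded: 91.60%.

91.60%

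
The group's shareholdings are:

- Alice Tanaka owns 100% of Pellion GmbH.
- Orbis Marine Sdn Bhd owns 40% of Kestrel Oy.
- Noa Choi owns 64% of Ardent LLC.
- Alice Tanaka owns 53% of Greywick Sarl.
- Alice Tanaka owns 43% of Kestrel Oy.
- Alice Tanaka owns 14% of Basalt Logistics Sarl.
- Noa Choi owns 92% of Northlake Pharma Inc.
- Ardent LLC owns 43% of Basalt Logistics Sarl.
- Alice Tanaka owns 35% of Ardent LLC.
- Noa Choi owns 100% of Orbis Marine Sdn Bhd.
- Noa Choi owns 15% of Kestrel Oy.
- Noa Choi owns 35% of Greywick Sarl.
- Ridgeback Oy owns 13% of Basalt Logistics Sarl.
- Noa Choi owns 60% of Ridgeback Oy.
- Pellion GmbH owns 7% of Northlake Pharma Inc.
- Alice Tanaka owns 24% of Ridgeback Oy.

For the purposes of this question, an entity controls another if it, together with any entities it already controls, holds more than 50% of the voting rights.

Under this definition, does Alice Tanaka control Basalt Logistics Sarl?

No

Alice holds 53% of Greywick, so Alice controls Greywick.
Alice holds 100% of Pellion, so Alice controls Pellion.
In Basalt, Alice's side holds only 14%, not > 50%.
So Alice does not control Basalt.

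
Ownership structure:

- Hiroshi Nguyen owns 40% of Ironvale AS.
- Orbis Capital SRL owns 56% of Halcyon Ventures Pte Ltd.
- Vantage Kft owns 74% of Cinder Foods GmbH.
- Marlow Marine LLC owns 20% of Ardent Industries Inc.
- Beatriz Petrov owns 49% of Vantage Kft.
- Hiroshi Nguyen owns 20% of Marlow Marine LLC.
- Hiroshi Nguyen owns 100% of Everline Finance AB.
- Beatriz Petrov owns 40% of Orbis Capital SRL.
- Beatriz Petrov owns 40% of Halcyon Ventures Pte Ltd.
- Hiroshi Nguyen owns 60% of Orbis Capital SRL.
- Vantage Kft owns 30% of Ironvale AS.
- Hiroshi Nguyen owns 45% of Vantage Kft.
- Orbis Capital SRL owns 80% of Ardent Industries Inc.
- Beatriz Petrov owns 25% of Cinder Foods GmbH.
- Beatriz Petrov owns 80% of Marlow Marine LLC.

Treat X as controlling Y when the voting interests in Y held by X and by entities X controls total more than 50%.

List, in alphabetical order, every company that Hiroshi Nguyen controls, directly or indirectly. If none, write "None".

Ardent Industries Inc, Everline Finance AB, Halcyon Ventures Pte Ltd, Orbis Capital SRL

Hiroshi holds 60% of Orbis, so Hiroshi controls Orbis.
Hiroshi holds 100% of Everline, so Hiroshi controls Everline.
Orbis holds 80% of Ardent, so Hiroshi controls Ardent.
Orbis holds 56% of Halcyon, so Hiroshi controls Halcyon.
No other company's threshold is met.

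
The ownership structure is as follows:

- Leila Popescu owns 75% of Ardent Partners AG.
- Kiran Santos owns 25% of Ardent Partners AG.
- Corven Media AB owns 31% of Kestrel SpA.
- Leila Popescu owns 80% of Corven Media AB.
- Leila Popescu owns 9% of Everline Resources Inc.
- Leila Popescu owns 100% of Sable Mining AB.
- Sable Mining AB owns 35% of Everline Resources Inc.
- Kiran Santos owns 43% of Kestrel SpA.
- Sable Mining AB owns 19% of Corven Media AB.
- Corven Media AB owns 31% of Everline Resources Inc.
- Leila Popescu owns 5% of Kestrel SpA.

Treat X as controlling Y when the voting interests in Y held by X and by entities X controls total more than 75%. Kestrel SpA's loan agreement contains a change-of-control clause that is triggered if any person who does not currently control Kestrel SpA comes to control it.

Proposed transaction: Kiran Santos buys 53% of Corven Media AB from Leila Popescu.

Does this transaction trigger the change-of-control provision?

No

The purchase adds only to Kiran's holdings (Leila's stake shrinks), so Kiran is the only person who could newly come to control Kestrel.
Kiran's largest direct stake is 43% in Kestrel, which does not meet the threshold, so Kiran controls no company.
In Kestrel, Kiran's side holds only 43%, not > 75%.
So before the transaction, Kiran does not control Kestrel.
After the purchase, Kiran holds 53% of Corven directly, and Leila's stake falls to 27%.
Kiran's side now holds 53% of Corven, not > 75%, so Kiran still does not control Corven.
After the transaction, Kiran's side holds 43% of Kestrel, not > 75%, so Kiran still does not control Kestrel.
No new person acquires control, so the clause is not triggered.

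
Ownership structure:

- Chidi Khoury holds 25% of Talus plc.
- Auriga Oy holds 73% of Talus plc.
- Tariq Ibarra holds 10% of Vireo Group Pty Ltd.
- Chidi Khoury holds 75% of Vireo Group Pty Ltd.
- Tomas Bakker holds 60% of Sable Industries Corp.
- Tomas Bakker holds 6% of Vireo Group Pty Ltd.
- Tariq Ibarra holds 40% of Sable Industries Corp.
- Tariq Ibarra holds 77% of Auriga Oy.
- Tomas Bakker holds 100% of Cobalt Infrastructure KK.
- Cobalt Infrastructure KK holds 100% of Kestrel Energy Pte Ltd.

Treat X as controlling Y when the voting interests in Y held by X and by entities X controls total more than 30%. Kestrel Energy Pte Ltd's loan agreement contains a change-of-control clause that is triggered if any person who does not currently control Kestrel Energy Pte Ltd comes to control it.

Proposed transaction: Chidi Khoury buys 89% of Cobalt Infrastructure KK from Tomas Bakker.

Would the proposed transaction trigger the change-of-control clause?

Yes

The purchase adds only to Chidi's holdings (Tomas's stake shrinks), so Chidi is the only person who could newly come to control Kestrel.
Chidi holds 75% of Vireo, so Chidi controls Vireo.
Neither Chidi nor any entity Chidi controls holds any voting interest in Kestrel.
So before the transaction, Chidi does not control Kestrel.
After the purchase, Chidi holds 89% of Cobalt directly, and Tomas's stake falls to 11%.
Chidi holds 89% of Cobalt, so Chidi controls Cobalt.
Cobalt holds 100% of Kestrel, so Chidi controls Kestrel.
Chidi did not control Kestrel before and does after, so the clause is triggered.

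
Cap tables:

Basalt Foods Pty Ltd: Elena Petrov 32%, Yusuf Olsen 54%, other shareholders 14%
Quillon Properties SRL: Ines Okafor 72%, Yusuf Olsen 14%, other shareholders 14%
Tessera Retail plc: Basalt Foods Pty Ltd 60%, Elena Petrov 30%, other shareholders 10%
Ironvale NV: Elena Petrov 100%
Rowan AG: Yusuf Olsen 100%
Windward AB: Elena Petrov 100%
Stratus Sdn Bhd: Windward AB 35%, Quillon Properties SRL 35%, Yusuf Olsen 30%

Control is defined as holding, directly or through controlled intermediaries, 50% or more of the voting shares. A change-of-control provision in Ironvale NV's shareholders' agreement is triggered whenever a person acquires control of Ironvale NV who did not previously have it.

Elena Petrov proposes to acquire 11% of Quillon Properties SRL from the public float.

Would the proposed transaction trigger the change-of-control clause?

No

The purchase changes only Elena's holdings, so Elena is the only person who could newly come to control Ironvale.
Elena holds 100% of Ironvale, so Elena controls Ironvale.
So Elena already controls Ironvale before the transaction.
After the purchase, Elena holds 11% of Quillon directly.
Elena controlled Ironvale already, so this is not a new person acquiring control; every other person's position is unchanged or reduced.
No new person acquires control, so the clause is not triggered.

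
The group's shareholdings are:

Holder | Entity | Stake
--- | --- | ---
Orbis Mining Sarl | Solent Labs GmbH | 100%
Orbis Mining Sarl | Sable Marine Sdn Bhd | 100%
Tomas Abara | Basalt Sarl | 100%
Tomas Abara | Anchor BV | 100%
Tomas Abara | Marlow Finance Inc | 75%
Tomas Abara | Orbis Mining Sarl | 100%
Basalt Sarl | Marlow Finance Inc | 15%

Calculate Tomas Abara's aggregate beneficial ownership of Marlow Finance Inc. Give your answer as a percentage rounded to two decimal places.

Tomas reaches Marlow along 2 paths.
Direct stake: 75% = 75%.
Via Basalt: 100% × 15% = 15%.
Total: 75% + 15% = 90%.
Rounded: 90.00%.

90.00%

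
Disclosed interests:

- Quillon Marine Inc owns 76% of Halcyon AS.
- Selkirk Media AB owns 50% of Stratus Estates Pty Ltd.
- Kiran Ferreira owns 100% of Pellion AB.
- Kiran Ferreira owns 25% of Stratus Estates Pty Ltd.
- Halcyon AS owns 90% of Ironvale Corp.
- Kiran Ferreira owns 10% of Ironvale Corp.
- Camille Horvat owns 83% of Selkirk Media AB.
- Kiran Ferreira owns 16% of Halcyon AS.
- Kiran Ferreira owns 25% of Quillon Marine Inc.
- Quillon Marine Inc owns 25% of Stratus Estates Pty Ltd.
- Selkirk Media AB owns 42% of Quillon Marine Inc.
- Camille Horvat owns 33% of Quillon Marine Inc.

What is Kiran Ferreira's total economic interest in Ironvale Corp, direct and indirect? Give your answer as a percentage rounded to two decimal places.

41.50%

Kiran reaches Ironvale along 3 paths.
Direct stake: 10% = 10%.
Via Quillon → Halcyon: 25% × 76% × 90% = 17.1%.
Via Halcyon: 16% × 90% = 14.4%.
Total: 10% + 17.1% + 14.4% = 41.5%.
Rounded: 41.50%.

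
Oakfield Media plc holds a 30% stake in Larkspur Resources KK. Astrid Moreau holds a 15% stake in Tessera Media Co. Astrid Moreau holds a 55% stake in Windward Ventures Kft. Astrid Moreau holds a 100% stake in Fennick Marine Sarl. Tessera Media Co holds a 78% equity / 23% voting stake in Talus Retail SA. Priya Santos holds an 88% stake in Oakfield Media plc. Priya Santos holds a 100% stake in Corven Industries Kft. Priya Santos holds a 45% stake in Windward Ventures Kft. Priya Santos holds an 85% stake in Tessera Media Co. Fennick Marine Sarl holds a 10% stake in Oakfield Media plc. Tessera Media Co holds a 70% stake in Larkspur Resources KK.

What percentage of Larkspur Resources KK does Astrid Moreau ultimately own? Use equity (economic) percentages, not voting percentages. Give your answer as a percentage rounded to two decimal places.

13.50%

Astrid reaches Larkspur along 2 paths.
Via Fennick → Oakfield: 100% × 10% × 30% = 3%.
Via Tessera: 15% × 70% = 10.5%.
Total: 3% + 10.5% = 13.5%.
Rounded: 13.50%.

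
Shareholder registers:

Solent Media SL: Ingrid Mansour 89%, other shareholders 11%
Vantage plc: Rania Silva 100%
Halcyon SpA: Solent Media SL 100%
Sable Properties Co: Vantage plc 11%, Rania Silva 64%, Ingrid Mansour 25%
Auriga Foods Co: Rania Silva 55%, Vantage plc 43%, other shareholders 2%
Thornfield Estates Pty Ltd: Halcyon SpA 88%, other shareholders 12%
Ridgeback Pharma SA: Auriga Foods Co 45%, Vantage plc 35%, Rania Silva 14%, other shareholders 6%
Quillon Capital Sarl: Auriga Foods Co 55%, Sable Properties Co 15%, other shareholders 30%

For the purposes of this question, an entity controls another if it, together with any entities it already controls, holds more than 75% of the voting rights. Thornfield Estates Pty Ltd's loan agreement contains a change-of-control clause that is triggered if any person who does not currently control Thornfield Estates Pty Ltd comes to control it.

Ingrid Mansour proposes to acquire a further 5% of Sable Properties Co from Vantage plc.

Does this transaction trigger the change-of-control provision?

No

The purchase adds only to Ingrid's holdings (Vantage's stake shrinks), so Ingrid is the only person who could newly come to control Thornfield.
Ingrid holds 89% of Solent, so Ingrid controls Solent.
Solent holds 100% of Halcyon, so Ingrid controls Halcyon.
Halcyon holds 88% of Thornfield, so Ingrid controls Thornfield.
So Ingrid already controls Thornfield before the transaction.
After the purchase, Ingrid's direct stake in Sable rises to 25% + 5% = 30%, and Vantage's stake falls to 6%.
Ingrid controlled Thornfield already, so this is not a new person acquiring control; every other person's position is unchanged or reduced.
No new person acquires control, so the clause is not triggered.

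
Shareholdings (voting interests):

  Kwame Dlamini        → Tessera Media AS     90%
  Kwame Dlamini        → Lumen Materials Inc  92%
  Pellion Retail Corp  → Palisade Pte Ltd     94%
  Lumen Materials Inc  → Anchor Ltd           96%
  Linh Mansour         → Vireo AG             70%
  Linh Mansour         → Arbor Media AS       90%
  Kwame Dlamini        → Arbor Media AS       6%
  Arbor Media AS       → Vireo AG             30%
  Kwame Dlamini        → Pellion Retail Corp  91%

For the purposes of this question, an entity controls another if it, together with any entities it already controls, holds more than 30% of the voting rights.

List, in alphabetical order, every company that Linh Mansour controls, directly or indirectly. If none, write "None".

Linh holds 90% of Arbor, so Linh controls Arbor.
Arbor and Linh together hold 30% + 70% = 100% of Vireo, so Linh controls Vireo.
No other company's threshold is met.

Arbor Media AS, Vireo AG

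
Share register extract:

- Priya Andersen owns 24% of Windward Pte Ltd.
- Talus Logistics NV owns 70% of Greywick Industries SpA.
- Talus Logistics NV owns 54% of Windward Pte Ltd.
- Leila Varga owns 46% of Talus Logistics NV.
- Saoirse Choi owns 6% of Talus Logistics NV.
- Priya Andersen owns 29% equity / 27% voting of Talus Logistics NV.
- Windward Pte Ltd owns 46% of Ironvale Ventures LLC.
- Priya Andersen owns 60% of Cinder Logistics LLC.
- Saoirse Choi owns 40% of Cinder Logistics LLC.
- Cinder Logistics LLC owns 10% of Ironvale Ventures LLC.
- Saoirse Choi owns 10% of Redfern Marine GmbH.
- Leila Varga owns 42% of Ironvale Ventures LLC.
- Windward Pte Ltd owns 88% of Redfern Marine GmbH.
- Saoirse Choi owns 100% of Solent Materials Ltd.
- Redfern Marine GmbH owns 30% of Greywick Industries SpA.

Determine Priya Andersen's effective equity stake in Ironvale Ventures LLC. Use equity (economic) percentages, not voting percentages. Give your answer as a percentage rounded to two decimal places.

24.24%

Priya reaches Ironvale along 3 paths.
Via Windward: 24% × 46% = 11.04%.
Via Talus → Windward: 29% × 54% × 46% = 7.2036%.
Via Cinder: 60% × 10% = 6%.
Total: 11.04% + 7.2036% + 6% = 24.2436%.
Rounded: 24.24%.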